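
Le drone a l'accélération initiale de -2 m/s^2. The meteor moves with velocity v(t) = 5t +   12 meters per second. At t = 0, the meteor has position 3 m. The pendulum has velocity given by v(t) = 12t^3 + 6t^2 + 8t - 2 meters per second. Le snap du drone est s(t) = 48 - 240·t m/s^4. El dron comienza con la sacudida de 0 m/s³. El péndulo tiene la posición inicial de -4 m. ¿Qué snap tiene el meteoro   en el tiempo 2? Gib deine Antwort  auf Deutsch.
Ausgehend von der Geschwindigkeit v(t) = 5·t + 12, nehmen wir 3 Ableitungen. Durch Ableiten von der Geschwindigkeit erhalten wir die Beschleunigung: a(t) = 5. Durch Ableiten von der Beschleunigung erhalten wir den Ruck: j(t) = 0. Die Ableitung von dem Ruck ergibt den Snap: s(t) = 0. Wir haben den Snap s(t) = 0. Durch Einsetzen von t = 2: s(2) = 0.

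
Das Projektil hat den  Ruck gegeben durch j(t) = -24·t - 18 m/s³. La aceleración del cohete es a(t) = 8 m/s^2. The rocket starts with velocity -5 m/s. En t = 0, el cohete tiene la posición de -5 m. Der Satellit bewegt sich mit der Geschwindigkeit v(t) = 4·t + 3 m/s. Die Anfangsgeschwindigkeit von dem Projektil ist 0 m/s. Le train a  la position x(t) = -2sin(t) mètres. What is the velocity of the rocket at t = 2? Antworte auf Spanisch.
Necesitamos integrar nuestra ecuación de la aceleración a(t) = 8 1 vez. La integral de la aceleración, con v(0) = -5, da la velocidad: v(t) = 8·t - 5. Tenemos la velocidad v(t) = 8·t - 5. Sustituyendo t = 2: v(2) = 11.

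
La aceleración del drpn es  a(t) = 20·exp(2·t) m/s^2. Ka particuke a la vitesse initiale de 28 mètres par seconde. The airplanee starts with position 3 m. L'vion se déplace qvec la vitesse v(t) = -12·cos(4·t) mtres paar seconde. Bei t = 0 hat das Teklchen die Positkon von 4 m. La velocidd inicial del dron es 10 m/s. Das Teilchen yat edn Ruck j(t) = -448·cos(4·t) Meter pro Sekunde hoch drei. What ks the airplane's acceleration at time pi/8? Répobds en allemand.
Ausgehend von der Geschwindigkeit v(t) = -12·cos(4·t), nehmen wir 1 Ableitung. Die Ableitung von der Geschwindigkeit ergibt die Beschleunigung: a(t) = 48·sin(4·t). Aus der Gleichung für die Beschleunigung a(t) = 48·sin(4·t), setzen wir t = pi/8 ein und erhalten a = 48.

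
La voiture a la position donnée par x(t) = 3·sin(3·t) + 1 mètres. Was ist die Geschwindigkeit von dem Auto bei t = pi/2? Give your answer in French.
Pour résoudre ceci, nous devons prendre 1 dérivée de notre équation de la position x(t) = 3·sin(3·t) + 1. En prenant d/dt de x(t), nous trouvons v(t) = 9·cos(3·t). De l'équation de la vitesse v(t) = 9·cos(3·t), nous substituons t = pi/2 pour obtenir v = 0.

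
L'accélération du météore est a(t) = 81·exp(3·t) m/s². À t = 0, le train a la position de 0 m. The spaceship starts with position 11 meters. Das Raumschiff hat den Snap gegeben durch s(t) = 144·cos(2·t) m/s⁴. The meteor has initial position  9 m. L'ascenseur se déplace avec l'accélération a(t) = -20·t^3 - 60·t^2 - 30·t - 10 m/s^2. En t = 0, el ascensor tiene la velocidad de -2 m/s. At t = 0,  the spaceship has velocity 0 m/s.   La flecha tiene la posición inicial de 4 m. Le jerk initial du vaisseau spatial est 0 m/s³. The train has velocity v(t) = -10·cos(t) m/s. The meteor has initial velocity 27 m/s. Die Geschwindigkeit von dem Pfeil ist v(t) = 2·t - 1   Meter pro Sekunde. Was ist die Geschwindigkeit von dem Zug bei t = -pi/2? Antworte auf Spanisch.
Usando v(t) = -10·cos(t) y sustituyendo t = -pi/2, encontramos v = 0.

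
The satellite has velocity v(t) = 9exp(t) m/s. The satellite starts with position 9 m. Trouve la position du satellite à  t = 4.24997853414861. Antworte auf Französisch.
Nous devons intégrer notre équation de la vitesse v(t) = 9·exp(t) 1 fois. L'intégrale de la vitesse est la position. En utilisant x(0) = 9, nous obtenons x(t) = 9·exp(t). En utilisant x(t) = 9·exp(t) et en substituant t = 4.24997853414861, nous trouvons x = 630.935167414287.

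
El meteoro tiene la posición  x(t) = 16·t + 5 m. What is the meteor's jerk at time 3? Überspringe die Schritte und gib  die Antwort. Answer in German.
j(3) = 0.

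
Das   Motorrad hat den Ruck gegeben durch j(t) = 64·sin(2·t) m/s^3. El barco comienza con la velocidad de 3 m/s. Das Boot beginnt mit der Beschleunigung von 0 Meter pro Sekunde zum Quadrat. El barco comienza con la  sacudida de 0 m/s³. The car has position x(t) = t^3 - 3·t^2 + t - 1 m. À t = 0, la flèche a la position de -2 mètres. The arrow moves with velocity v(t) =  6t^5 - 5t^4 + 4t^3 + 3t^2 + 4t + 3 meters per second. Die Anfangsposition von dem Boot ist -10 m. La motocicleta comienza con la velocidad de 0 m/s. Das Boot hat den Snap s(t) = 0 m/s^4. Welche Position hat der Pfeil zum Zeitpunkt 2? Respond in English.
We must find the antiderivative of our velocity equation v(t) = 6·t^5 - 5·t^4 + 4·t^3 + 3·t^2 + 4·t + 3 1 time. Integrating velocity and using the initial condition x(0) = -2, we get x(t) = t^6 - t^5 + t^4 + t^3 + 2·t^2 + 3·t - 2. From the given position equation x(t) = t^6 - t^5 + t^4 + t^3 + 2·t^2 + 3·t - 2, we substitute t = 2 to get x = 68.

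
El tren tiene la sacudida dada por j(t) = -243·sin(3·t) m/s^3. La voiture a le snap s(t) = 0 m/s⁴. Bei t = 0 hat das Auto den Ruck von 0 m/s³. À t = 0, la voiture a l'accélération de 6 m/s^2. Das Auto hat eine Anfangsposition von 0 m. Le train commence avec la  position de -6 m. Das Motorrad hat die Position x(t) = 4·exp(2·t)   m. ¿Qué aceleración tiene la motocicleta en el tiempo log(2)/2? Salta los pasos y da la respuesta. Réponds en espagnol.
a(log(2)/2) = 32.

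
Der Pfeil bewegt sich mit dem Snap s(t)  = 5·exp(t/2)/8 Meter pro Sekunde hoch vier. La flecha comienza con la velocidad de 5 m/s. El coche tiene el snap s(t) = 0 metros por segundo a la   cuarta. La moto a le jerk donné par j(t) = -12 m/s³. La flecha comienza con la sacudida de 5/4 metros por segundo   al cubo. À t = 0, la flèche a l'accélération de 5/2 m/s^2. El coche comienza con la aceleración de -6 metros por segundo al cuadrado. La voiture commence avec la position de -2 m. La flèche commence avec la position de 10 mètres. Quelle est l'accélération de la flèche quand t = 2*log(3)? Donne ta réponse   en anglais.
Starting from snap s(t) = 5·exp(t/2)/8, we take 2 integrals. The antiderivative of snap, with j(0) = 5/4, gives jerk: j(t) = 5·exp(t/2)/4. Finding the antiderivative of j(t) and using a(0) = 5/2: a(t) = 5·exp(t/2)/2. Using a(t) = 5·exp(t/2)/2 and substituting t = 2*log(3), we find a = 15/2.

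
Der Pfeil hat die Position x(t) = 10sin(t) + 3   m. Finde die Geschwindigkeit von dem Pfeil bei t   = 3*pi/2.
Um dies zu lösen, müssen wir 1 Ableitung unserer Gleichung für die Position x(t) = 10·sin(t) + 3 nehmen. Mit d/dt von x(t) finden wir v(t) = 10·cos(t). Aus der Gleichung für die Geschwindigkeit v(t) = 10·cos(t), setzen wir t = 3*pi/2 ein und erhalten v = 0.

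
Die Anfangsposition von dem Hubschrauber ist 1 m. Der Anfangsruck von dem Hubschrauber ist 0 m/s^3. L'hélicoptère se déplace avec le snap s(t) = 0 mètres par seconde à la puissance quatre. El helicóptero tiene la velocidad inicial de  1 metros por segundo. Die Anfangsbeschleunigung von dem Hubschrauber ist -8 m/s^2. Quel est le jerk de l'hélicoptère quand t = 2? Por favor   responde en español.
Partiendo del snap s(t) = 0, tomamos 1 integral. Tomando ∫s(t)dt y aplicando j(0) = 0, encontramos j(t) = 0. De la ecuación de la sacudida j(t) = 0, sustituimos t = 2 para obtener j = 0.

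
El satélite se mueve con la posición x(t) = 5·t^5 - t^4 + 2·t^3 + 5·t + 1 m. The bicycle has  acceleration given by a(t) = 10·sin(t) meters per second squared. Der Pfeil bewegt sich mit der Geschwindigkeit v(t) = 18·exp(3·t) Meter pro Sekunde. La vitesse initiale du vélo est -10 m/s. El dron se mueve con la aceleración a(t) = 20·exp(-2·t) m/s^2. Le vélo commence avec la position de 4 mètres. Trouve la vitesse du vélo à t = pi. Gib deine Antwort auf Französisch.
Nous devons intégrer notre équation de l'accélération a(t) = 10·sin(t) 1 fois. En prenant ∫a(t)dt et en appliquant v(0) = -10, nous trouvons v(t) = -10·cos(t). En utilisant v(t) = -10·cos(t) et en substituant t = pi, nous trouvons v = 10.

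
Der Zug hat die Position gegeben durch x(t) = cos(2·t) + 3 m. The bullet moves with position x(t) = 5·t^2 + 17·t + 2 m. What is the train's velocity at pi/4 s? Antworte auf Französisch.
En partant de la position x(t) = cos(2·t) + 3, nous prenons 1 dérivée. La dérivée de la position donne la vitesse: v(t) = -2·sin(2·t). Nous avons la vitesse v(t) = -2·sin(2·t). En substituant t = pi/4: v(pi/4) = -2.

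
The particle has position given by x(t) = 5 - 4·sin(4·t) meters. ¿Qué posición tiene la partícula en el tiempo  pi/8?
De la ecuación de la posición x(t) = 5 - 4·sin(4·t), sustituimos t = pi/8 para obtener x = 1.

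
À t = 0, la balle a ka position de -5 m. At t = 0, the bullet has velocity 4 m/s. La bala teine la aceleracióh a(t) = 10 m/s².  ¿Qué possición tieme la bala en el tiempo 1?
Partiendo de la aceleración a(t) = 10, tomamos 2 antiderivadas. Integrando la aceleración y usando la condición inicial v(0) = 4, obtenemos v(t) = 10·t + 4. Integrando la velocidad y usando la condición inicial x(0) = -5, obtenemos x(t) = 5·t^2 + 4·t - 5. Tenemos la posición x(t) = 5·t^2 + 4·t - 5. Sustituyendo t = 1: x(1) = 4.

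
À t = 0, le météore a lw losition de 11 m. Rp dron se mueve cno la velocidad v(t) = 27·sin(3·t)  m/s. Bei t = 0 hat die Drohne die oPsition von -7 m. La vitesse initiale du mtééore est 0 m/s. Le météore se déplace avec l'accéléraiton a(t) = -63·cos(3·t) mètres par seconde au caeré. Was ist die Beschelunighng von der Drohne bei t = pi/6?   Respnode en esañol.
Para resolver esto, necesitamos tomar 1 derivada de nuestra ecuación de la velocidad v(t) = 27·sin(3·t). Derivando la velocidad, obtenemos la aceleración: a(t) = 81·cos(3·t). Usando a(t) = 81·cos(3·t) y sustituyendo t = pi/6, encontramos a = 0.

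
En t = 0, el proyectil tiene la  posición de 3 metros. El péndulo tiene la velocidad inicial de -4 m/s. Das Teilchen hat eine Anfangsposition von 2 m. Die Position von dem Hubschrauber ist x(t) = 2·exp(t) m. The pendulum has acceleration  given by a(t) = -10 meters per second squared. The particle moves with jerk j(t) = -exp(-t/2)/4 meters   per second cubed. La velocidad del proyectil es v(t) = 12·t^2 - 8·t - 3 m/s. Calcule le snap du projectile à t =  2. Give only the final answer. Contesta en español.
En t = 2, s = 0.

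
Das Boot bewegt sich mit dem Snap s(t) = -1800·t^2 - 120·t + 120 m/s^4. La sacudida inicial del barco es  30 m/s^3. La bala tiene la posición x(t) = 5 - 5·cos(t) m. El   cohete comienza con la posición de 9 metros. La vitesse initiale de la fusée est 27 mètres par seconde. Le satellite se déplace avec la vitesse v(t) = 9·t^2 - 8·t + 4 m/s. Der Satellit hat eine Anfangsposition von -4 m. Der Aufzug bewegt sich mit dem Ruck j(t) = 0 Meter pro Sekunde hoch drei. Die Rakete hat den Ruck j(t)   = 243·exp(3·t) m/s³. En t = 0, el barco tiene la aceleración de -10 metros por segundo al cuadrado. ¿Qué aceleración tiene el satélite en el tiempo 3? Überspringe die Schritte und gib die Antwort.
La respuesta es 46.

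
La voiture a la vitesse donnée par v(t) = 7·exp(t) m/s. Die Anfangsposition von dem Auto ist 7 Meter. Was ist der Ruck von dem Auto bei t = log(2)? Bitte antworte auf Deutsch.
Um dies zu lösen, müssen wir 2 Ableitungen unserer Gleichung für die Geschwindigkeit v(t) = 7·exp(t) nehmen. Die Ableitung von der Geschwindigkeit ergibt die Beschleunigung: a(t) = 7·exp(t). Mit d/dt von a(t) finden wir j(t) = 7·exp(t). Aus der Gleichung für den Ruck j(t) = 7·exp(t), setzen wir t = log(2) ein und erhalten j = 14.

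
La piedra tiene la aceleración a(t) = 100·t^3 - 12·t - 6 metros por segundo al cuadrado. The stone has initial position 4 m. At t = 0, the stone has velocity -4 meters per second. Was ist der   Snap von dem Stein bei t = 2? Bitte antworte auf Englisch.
Starting from acceleration a(t) = 100·t^3 - 12·t - 6, we take 2 derivatives. Differentiating acceleration, we get jerk: j(t) = 300·t^2 - 12. Differentiating jerk, we get snap: s(t) = 600·t. From the given snap equation s(t) = 600·t, we substitute t = 2 to get s = 1200.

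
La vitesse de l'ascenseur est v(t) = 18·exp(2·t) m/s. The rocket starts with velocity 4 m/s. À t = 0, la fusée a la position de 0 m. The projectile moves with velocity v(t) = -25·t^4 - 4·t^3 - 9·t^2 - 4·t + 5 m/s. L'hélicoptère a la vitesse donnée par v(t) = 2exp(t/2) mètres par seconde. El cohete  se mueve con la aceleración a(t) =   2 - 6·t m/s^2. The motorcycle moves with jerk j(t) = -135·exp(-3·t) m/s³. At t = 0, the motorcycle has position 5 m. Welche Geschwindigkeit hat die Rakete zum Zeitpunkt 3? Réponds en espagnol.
Partiendo de la aceleración a(t) = 2 - 6·t, tomamos 1 antiderivada. La integral de la aceleración es la velocidad. Usando v(0) = 4, obtenemos v(t) = -3·t^2 + 2·t + 4. Usando v(t) = -3·t^2 + 2·t + 4 y sustituyendo t = 3, encontramos v = -17.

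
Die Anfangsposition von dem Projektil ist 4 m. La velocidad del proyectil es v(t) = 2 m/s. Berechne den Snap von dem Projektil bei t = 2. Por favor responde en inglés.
We must differentiate our velocity equation v(t) = 2 3 times. Differentiating velocity, we get acceleration: a(t) = 0. Taking d/dt of a(t), we find j(t) = 0. Taking d/dt of j(t), we find s(t) = 0. From the given snap equation s(t) = 0, we substitute t = 2 to get s = 0.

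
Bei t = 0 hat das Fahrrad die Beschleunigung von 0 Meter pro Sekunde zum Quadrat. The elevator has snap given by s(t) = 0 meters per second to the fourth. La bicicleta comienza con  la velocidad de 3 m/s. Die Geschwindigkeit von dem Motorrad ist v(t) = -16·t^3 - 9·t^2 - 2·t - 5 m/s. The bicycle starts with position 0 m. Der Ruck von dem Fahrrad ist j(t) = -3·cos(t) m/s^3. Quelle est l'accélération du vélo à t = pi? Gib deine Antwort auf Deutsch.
Wir müssen das Integral unserer Gleichung für den Ruck j(t) = -3·cos(t) 1-mal finden. Mit ∫j(t)dt und Anwendung von a(0) = 0, finden wir a(t) = -3·sin(t). Wir haben die Beschleunigung a(t) = -3·sin(t). Durch Einsetzen von t = pi: a(pi) = 0.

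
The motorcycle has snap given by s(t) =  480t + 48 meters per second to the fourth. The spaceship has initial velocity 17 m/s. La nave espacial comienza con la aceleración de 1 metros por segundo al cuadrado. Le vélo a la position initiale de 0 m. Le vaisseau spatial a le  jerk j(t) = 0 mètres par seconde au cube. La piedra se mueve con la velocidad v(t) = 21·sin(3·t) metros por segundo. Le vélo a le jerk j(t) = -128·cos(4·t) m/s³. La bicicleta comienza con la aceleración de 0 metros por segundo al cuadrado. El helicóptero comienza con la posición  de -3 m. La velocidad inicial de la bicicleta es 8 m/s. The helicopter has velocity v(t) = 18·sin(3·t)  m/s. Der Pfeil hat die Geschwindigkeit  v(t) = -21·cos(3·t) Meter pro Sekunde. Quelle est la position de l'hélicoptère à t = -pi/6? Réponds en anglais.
To find the answer, we compute 1 antiderivative of v(t) = 18·sin(3·t). Finding the antiderivative of v(t) and using x(0) = -3: x(t) = 3 - 6·cos(3·t). From the given position equation x(t) = 3 - 6·cos(3·t), we substitute t = -pi/6 to get x = 3.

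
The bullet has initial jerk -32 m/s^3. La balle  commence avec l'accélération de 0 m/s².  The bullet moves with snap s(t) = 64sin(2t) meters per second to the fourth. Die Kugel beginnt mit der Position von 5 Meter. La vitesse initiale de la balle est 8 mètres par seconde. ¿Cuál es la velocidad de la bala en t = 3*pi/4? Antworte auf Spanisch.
Partiendo del snap s(t) = 64·sin(2·t), tomamos 3 integrales. La integral del snap es la sacudida. Usando j(0) = -32, obtenemos j(t) = -32·cos(2·t). La antiderivada de la sacudida, con a(0) = 0, da la aceleración: a(t) = -16·sin(2·t). La integral de la aceleración, con v(0) = 8, da la velocidad: v(t) = 8·cos(2·t). De la ecuación de la velocidad v(t) = 8·cos(2·t), sustituimos t = 3*pi/4 para obtener v = 0.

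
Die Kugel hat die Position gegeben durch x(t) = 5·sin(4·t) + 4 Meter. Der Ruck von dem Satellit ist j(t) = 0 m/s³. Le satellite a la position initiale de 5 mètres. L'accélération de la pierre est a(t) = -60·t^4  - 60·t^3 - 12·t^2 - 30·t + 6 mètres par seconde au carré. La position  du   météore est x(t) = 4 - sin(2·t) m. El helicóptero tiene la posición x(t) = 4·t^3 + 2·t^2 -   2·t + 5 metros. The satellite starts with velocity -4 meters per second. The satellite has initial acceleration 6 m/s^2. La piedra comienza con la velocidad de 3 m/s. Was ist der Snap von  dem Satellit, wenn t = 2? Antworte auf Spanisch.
Partiendo de la sacudida j(t) = 0, tomamos 1 derivada. Tomando d/dt de j(t), encontramos s(t) = 0. De la ecuación del snap s(t) = 0, sustituimos t = 2 para obtener s = 0.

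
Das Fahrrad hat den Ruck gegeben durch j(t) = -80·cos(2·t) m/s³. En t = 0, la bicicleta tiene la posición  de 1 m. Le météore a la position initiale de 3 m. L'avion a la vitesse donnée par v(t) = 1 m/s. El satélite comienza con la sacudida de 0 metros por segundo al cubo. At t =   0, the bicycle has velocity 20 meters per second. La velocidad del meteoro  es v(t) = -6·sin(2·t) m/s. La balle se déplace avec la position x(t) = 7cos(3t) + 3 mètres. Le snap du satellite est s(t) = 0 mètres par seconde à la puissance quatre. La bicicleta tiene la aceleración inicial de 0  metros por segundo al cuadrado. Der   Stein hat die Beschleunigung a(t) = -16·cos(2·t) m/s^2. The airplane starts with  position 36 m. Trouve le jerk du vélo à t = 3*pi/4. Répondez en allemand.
Wir haben den Ruck j(t) = -80·cos(2·t). Durch Einsetzen von t = 3*pi/4: j(3*pi/4) = 0.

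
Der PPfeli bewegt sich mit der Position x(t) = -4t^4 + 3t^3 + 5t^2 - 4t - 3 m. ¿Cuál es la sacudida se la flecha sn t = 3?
Partiendo de la posición x(t) = -4·t^4 + 3·t^3 + 5·t^2 - 4·t - 3, tomamos 3 derivadas. La derivada de la posición da la velocidad: v(t) = -16·t^3 + 9·t^2 + 10·t - 4. Derivando la velocidad, obtenemos la aceleración: a(t) = -48·t^2 + 18·t + 10. Derivando la aceleración, obtenemos la sacudida: j(t) = 18 - 96·t. De la ecuación de la sacudida j(t) = 18 - 96·t, sustituimos t = 3 para obtener j = -270.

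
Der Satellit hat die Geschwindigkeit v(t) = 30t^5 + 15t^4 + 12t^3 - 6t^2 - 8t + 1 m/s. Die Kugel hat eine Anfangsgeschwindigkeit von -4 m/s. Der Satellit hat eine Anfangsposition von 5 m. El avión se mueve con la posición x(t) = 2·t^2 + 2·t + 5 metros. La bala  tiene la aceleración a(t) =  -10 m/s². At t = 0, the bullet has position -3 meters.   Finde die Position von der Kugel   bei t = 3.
Wir müssen unsere Gleichung für die Beschleunigung a(t) = -10 2-mal integrieren. Die Stammfunktion von der Beschleunigung, mit v(0) = -4, ergibt die Geschwindigkeit: v(t) = -10·t - 4. Die Stammfunktion von der Geschwindigkeit, mit x(0) = -3, ergibt die Position: x(t) = -5·t^2 - 4·t - 3. Wir haben die Position x(t) = -5·t^2 - 4·t - 3. Durch Einsetzen von t = 3: x(3) = -60.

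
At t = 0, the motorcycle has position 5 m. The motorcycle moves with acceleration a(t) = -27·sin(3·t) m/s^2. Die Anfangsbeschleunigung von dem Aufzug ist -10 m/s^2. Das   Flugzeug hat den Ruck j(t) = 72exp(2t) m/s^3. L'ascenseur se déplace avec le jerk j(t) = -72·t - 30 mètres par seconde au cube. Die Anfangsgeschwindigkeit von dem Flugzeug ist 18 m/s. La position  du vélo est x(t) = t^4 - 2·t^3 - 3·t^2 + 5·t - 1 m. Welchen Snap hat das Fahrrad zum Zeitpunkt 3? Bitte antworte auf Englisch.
Starting from position x(t) = t^4 - 2·t^3 - 3·t^2 + 5·t - 1, we take 4 derivatives. Taking d/dt of x(t), we find v(t) = 4·t^3 - 6·t^2 - 6·t + 5. The derivative of velocity gives acceleration: a(t) = 12·t^2 - 12·t - 6. Differentiating acceleration, we get jerk: j(t) = 24·t - 12. Differentiating jerk, we get snap: s(t) = 24. Using s(t) = 24 and substituting t = 3, we find s = 24.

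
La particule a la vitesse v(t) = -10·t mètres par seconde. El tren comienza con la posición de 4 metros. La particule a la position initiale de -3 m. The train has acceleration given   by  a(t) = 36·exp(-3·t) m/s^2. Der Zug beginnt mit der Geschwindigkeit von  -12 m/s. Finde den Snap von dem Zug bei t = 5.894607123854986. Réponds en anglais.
To solve this, we need to take 2 derivatives of our acceleration equation a(t) = 36·exp(-3·t). Taking d/dt of a(t), we find j(t) = -108·exp(-3·t). Taking d/dt of j(t), we find s(t) = 324·exp(-3·t). From the given snap equation s(t) = 324·exp(-3·t), we substitute t = 5.894607123854986 to get s = 0.00000676953705119020.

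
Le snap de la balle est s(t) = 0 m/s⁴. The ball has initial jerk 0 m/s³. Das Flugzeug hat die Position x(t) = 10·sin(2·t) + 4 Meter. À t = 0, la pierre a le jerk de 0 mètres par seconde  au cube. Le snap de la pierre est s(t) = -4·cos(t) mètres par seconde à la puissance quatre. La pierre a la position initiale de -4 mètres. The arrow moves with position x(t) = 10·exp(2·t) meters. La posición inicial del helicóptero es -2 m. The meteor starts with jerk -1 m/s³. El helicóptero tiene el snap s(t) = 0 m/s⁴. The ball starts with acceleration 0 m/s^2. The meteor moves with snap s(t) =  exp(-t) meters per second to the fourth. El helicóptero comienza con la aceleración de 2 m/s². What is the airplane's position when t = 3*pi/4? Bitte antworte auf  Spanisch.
Usando x(t) = 10·sin(2·t) + 4 y sustituyendo t = 3*pi/4, encontramos x = -6.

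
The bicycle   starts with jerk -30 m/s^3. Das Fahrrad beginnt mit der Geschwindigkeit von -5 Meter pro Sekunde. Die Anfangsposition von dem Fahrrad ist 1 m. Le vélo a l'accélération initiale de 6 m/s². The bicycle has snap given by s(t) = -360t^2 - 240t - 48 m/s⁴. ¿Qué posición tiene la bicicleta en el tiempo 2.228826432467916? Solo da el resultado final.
En t = 2.228826432467916, x = -332.552299926535.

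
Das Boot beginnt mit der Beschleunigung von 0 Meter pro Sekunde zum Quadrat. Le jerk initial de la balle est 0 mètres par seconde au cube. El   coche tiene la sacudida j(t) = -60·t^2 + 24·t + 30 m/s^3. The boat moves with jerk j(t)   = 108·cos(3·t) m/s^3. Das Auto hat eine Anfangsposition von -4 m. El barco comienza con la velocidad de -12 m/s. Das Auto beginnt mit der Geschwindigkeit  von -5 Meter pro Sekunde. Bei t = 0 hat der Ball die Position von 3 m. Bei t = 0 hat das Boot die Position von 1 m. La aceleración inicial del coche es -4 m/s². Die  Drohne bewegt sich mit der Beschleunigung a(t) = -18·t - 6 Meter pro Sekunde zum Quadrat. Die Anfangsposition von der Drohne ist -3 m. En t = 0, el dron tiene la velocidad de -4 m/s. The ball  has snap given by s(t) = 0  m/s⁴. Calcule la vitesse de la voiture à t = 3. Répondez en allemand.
Ausgehend von dem Ruck j(t) = -60·t^2 + 24·t + 30, nehmen wir 2 Integrale. Mit ∫j(t)dt und Anwendung von a(0) = -4, finden wir a(t) = -20·t^3 + 12·t^2 + 30·t - 4. Durch Integration von der Beschleunigung und Verwendung der Anfangsbedingung v(0) = -5, erhalten wir v(t) = -5·t^4 + 4·t^3 + 15·t^2 - 4·t - 5. Wir haben die Geschwindigkeit v(t) = -5·t^4 + 4·t^3 + 15·t^2 - 4·t - 5. Durch Einsetzen von t = 3: v(3) = -179.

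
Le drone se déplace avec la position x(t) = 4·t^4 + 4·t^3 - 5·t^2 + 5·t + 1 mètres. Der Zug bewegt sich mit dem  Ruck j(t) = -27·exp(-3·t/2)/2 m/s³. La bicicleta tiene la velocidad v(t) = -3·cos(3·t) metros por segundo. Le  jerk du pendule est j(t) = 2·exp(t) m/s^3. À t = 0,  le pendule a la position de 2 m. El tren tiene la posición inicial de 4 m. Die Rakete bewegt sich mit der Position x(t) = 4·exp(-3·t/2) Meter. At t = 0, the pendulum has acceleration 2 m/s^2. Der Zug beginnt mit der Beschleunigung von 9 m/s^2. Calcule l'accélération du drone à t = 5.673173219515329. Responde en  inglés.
Starting from position x(t) = 4·t^4 + 4·t^3 - 5·t^2 + 5·t + 1, we take 2 derivatives. The derivative of position gives velocity: v(t) = 16·t^3 + 12·t^2 - 10·t + 5. Taking d/dt of v(t), we find a(t) = 48·t^2 + 24·t - 10. From the given acceleration equation a(t) = 48·t^2 + 24·t - 10, we substitute t = 5.673173219515329 to get a = 1671.03108744241.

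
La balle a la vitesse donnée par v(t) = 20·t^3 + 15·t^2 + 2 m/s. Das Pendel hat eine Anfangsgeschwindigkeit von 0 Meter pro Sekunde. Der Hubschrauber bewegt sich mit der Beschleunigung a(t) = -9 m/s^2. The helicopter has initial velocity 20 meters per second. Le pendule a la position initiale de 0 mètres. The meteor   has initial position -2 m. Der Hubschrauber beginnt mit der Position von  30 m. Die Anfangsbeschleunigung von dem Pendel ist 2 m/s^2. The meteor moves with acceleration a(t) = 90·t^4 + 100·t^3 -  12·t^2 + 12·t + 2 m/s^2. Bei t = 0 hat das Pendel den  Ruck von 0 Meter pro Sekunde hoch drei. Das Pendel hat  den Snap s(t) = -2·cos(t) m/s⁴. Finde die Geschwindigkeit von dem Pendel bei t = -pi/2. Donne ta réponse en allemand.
Wir müssen unsere Gleichung für den Snap s(t) = -2·cos(t) 3-mal integrieren. Die Stammfunktion von dem Snap ist der Ruck. Mit j(0) = 0 erhalten wir j(t) = -2·sin(t). Durch Integration von dem Ruck und Verwendung der Anfangsbedingung a(0) = 2, erhalten wir a(t) = 2·cos(t). Das Integral von der Beschleunigung, mit v(0) = 0, ergibt die Geschwindigkeit: v(t) = 2·sin(t). Mit v(t) = 2·sin(t) und Einsetzen von t = -pi/2, finden wir v = -2.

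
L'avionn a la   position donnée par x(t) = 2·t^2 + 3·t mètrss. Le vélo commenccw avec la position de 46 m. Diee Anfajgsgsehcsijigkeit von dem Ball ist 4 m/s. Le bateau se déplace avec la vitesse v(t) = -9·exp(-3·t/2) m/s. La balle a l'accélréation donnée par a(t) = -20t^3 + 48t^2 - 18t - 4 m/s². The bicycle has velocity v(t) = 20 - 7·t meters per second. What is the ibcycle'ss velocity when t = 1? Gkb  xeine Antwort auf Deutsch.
Aus der Gleichung für die Geschwindigkeit v(t) = 20 - 7·t, setzen wir t = 1 ein und erhalten v = 13.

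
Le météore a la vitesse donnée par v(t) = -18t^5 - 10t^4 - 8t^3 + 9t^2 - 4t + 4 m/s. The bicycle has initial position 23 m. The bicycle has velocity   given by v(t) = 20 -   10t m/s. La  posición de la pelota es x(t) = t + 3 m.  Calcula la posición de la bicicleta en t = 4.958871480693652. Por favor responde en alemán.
Wir müssen unsere Gleichung für die Geschwindigkeit v(t) = 20 - 10·t 1-mal integrieren. Das Integral von der Geschwindigkeit, mit x(0) = 23, ergibt die Position: x(t) = -5·t^2 + 20·t + 23. Wir haben die Position x(t) = -5·t^2 + 20·t + 23. Durch Einsetzen von t = 4.958871480693652: x(4.958871480693652) = -0.774602196311236.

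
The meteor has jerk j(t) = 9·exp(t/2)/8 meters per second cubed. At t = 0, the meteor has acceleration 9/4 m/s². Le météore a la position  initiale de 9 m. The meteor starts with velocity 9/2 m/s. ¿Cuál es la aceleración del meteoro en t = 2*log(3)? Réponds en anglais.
We must find the antiderivative of our jerk equation j(t) = 9·exp(t/2)/8 1 time. The integral of jerk is acceleration. Using a(0) = 9/4, we get a(t) = 9·exp(t/2)/4. We have acceleration a(t) = 9·exp(t/2)/4. Substituting t = 2*log(3): a(2*log(3)) = 27/4.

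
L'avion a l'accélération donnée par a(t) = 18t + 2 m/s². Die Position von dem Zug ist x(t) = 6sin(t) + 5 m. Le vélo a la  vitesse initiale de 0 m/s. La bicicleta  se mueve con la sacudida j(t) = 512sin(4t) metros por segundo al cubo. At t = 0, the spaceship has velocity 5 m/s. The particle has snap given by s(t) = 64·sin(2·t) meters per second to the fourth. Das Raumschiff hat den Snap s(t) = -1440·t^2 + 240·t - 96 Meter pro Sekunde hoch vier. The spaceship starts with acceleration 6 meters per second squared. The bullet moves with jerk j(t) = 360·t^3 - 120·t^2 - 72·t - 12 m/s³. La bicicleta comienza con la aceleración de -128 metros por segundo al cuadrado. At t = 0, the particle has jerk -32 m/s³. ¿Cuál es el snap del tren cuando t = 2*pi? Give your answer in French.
Nous devons dériver notre équation de la position x(t) = 6·sin(t) + 5 4 fois. En prenant d/dt de x(t), nous trouvons v(t) = 6·cos(t). En dérivant la vitesse, nous obtenons l'accélération: a(t) = -6·sin(t). En prenant d/dt de a(t), nous trouvons j(t) = -6·cos(t). En dérivant le jerk, nous obtenons le snap: s(t) = 6·sin(t). En utilisant s(t) = 6·sin(t) et en substituant t = 2*pi, nous trouvons s = 0.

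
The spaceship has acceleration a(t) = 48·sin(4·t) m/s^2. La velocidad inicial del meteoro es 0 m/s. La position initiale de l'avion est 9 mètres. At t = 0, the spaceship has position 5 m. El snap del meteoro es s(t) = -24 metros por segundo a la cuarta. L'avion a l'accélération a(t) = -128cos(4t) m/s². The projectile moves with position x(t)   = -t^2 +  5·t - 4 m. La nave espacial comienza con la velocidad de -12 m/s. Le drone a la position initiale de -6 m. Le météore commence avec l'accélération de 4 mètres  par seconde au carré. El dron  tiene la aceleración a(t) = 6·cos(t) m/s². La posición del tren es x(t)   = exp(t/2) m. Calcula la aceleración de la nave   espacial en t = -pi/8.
Usando a(t) = 48·sin(4·t) y sustituyendo t = -pi/8, encontramos a = -48.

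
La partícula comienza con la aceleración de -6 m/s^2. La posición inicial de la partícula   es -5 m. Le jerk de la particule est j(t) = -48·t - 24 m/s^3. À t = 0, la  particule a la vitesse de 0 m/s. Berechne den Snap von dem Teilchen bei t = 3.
Ausgehend von dem Ruck j(t) = -48·t - 24, nehmen wir 1 Ableitung. Mit d/dt von j(t) finden wir s(t) = -48. Wir haben den Snap s(t) = -48. Durch Einsetzen von t = 3: s(3) = -48.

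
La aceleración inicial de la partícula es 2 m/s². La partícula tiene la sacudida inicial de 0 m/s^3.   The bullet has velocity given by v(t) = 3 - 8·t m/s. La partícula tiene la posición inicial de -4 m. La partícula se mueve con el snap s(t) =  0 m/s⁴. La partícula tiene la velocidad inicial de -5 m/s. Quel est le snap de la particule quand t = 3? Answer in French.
Nous avons le snap s(t) = 0. En substituant t = 3: s(3) = 0.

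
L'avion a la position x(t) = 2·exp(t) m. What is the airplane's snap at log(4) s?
Starting from position x(t) = 2·exp(t), we take 4 derivatives. Differentiating position, we get velocity: v(t) = 2·exp(t). Differentiating velocity, we get acceleration: a(t) = 2·exp(t). Taking d/dt of a(t), we find j(t) = 2·exp(t). The derivative of jerk gives snap: s(t) = 2·exp(t). Using s(t) = 2·exp(t) and substituting t = log(4), we find s = 8.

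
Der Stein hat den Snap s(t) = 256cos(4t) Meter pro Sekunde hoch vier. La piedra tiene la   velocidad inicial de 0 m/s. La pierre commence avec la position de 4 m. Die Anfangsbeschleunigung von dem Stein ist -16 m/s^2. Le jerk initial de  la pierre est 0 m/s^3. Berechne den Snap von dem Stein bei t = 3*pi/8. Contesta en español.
Tenemos el snap s(t) = 256·cos(4·t). Sustituyendo t = 3*pi/8: s(3*pi/8) = 0.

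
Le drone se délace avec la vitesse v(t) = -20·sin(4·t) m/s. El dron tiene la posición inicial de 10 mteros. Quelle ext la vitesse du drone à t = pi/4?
En utilisant v(t) = -20·sin(4·t) et en substituant t = pi/4, nous trouvons v = 0.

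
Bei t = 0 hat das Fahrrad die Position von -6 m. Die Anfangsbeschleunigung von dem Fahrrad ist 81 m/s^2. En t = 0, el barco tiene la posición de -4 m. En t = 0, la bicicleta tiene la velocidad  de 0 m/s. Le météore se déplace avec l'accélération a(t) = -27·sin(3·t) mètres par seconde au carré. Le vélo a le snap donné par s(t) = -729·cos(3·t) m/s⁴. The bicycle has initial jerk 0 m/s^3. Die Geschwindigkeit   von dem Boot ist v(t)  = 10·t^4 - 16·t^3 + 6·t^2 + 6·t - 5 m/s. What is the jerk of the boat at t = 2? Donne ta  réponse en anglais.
We must differentiate our velocity equation v(t) = 10·t^4 - 16·t^3 + 6·t^2 + 6·t - 5 2 times. The derivative of velocity gives acceleration: a(t) = 40·t^3 - 48·t^2 + 12·t + 6. Taking d/dt of a(t), we find j(t) = 120·t^2 - 96·t + 12. From the given jerk equation j(t) = 120·t^2 - 96·t + 12, we substitute t = 2 to get j = 300.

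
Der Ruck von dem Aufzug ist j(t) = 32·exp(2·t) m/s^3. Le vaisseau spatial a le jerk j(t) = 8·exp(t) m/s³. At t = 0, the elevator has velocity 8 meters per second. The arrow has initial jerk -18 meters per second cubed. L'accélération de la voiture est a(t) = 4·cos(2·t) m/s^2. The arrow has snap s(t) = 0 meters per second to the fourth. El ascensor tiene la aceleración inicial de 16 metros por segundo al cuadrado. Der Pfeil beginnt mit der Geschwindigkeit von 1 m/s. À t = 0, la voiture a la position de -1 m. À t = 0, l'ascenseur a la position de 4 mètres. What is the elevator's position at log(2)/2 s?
We need to integrate our jerk equation j(t) = 32·exp(2·t) 3 times. Integrating jerk and using the initial condition a(0) = 16, we get a(t) = 16·exp(2·t). Taking ∫a(t)dt and applying v(0) = 8, we find v(t) = 8·exp(2·t). Finding the integral of v(t) and using x(0) = 4: x(t) = 4·exp(2·t). From the given position equation x(t) = 4·exp(2·t), we substitute t = log(2)/2 to get x = 8.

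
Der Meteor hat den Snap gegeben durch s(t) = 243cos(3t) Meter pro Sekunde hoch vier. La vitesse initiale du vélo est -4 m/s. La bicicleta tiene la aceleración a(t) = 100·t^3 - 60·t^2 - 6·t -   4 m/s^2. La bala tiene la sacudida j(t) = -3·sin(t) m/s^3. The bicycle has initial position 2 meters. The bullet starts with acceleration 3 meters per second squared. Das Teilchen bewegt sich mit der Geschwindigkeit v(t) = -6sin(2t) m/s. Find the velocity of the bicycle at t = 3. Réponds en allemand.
Um dies zu lösen, müssen wir 1 Stammfunktion unserer Gleichung für die Beschleunigung a(t) = 100·t^3 - 60·t^2 - 6·t - 4 finden. Durch Integration von der Beschleunigung und Verwendung der Anfangsbedingung v(0) = -4, erhalten wir v(t) = 25·t^4 - 20·t^3 - 3·t^2 - 4·t - 4. Aus der Gleichung für die Geschwindigkeit v(t) = 25·t^4 - 20·t^3 - 3·t^2 - 4·t - 4, setzen wir t = 3 ein und erhalten v = 1442.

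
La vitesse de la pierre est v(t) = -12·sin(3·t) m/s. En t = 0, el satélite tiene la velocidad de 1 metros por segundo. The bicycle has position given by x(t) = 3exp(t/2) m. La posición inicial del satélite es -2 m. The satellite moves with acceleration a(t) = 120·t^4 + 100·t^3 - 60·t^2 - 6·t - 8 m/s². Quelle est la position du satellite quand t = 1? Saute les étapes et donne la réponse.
La réponse est -2.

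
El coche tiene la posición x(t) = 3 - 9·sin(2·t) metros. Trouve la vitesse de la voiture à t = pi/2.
Pour résoudre ceci, nous devons prendre 1 dérivée de notre équation de la position x(t) = 3 - 9·sin(2·t). En dérivant la position, nous obtenons la vitesse: v(t) = -18·cos(2·t). De l'équation de la vitesse v(t) = -18·cos(2·t), nous substituons t = pi/2 pour obtenir v = 18.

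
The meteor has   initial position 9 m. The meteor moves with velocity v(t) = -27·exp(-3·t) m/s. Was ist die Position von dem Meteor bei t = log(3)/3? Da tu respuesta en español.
Debemos encontrar la antiderivada de nuestra ecuación de la velocidad v(t) = -27·exp(-3·t) 1 vez. Integrando la velocidad y usando la condición inicial x(0) = 9, obtenemos x(t) = 9·exp(-3·t). Tenemos la posición x(t) = 9·exp(-3·t). Sustituyendo t = log(3)/3: x(log(3)/3) = 3.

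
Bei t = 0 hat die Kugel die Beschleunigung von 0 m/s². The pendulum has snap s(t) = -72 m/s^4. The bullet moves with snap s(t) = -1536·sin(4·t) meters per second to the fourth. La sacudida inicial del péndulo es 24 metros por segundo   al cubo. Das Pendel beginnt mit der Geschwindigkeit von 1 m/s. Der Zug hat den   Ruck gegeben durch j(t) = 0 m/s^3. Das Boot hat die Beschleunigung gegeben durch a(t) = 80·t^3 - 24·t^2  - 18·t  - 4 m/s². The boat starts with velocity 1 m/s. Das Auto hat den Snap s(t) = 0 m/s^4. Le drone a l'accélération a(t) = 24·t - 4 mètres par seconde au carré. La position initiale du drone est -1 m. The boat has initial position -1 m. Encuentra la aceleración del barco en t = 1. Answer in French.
De l'équation de l'accélération a(t) = 80·t^3 - 24·t^2 - 18·t - 4, nous substituons t = 1 pour obtenir a = 34.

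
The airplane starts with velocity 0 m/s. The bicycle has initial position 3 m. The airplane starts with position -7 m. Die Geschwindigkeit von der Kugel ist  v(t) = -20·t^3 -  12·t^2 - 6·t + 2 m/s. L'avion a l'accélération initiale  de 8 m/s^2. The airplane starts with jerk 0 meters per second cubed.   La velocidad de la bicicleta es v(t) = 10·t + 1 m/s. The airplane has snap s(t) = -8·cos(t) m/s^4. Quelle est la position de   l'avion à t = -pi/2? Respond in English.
Starting from snap s(t) = -8·cos(t), we take 4 integrals. Taking ∫s(t)dt and applying j(0) = 0, we find j(t) = -8·sin(t). Finding the integral of j(t) and using a(0) = 8: a(t) = 8·cos(t). Taking ∫a(t)dt and applying v(0) = 0, we find v(t) = 8·sin(t). The integral of velocity, with x(0) = -7, gives position: x(t) = 1 - 8·cos(t). From the given position equation x(t) = 1 - 8·cos(t), we substitute t = -pi/2 to get x = 1.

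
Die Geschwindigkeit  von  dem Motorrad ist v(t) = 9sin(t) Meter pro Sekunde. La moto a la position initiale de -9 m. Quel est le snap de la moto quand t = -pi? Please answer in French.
Pour résoudre ceci, nous devons prendre 3 dérivées de notre équation de la vitesse v(t) = 9·sin(t). La dérivée de la vitesse donne l'accélération: a(t) = 9·cos(t). La dérivée de l'accélération donne le jerk: j(t) = -9·sin(t). La dérivée du jerk donne le snap: s(t) = -9·cos(t). Nous avons le snap s(t) = -9·cos(t). En substituant t = -pi: s(-pi) = 9.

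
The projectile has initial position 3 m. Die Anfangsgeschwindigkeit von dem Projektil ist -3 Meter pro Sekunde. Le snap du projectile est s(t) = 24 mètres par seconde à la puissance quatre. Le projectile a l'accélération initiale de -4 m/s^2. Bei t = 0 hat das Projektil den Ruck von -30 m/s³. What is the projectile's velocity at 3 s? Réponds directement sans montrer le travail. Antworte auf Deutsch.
Bei t = 3, v = -42.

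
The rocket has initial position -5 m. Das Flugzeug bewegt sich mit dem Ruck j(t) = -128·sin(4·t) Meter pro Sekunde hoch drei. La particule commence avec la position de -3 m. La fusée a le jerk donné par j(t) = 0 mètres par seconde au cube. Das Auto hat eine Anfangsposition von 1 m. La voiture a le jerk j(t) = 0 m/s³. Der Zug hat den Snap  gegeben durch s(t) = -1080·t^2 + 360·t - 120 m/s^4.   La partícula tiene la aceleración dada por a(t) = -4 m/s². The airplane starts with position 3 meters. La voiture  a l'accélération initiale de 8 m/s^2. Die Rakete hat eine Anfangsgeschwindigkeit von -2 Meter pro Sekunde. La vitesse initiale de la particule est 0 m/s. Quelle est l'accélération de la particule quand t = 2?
De l'équation de l'accélération a(t) = -4, nous substituons t = 2 pour obtenir a = -4.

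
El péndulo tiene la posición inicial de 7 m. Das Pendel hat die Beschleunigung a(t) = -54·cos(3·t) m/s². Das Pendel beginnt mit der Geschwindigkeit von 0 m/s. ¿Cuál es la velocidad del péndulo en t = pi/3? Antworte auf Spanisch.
Debemos encontrar la integral de nuestra ecuación de la aceleración a(t) = -54·cos(3·t) 1 vez. Integrando la aceleración y usando la condición inicial v(0) = 0, obtenemos v(t) = -18·sin(3·t). Tenemos la velocidad v(t) = -18·sin(3·t). Sustituyendo t = pi/3: v(pi/3) = 0.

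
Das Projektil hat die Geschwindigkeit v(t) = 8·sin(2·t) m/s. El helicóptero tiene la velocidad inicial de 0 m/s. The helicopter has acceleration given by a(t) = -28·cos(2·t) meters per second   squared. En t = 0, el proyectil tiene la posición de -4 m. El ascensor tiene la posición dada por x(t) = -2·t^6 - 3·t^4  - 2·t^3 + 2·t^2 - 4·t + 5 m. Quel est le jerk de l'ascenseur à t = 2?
Nous devons dériver notre équation de la position x(t) = -2·t^6 - 3·t^4 - 2·t^3 + 2·t^2 - 4·t + 5 3 fois. En prenant d/dt de x(t), nous trouvons v(t) = -12·t^5 - 12·t^3 - 6·t^2 + 4·t - 4. La dérivée de la vitesse donne l'accélération: a(t) = -60·t^4 - 36·t^2 - 12·t + 4. En dérivant l'accélération, nous obtenons le jerk: j(t) = -240·t^3 - 72·t - 12. En utilisant j(t) = -240·t^3 - 72·t - 12 et en substituant t = 2, nous trouvons j = -2076.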